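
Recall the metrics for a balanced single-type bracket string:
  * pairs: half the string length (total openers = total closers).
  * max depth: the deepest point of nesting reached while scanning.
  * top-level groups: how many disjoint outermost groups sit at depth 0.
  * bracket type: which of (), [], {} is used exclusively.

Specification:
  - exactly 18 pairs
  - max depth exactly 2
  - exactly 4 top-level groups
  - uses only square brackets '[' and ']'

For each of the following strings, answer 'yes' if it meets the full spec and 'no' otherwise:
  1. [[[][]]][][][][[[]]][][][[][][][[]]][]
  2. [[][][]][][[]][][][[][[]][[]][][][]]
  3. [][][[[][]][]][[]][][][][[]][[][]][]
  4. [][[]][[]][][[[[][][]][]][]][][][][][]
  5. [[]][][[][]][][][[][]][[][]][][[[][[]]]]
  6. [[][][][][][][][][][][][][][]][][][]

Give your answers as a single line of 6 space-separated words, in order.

Answer: no no no no no yes

Derivation:
String 1 '[[[][]]][][][][[[]]][][][[][][][[]]][]': depth seq [1 2 3 2 3 2 1 0 1 0 1 0 1 0 1 2 3 2 1 0 1 0 1 0 1 2 1 2 1 2 1 2 3 2 1 0 1 0]
  -> pairs=19 depth=3 groups=9 -> no
String 2 '[[][][]][][[]][][][[][[]][[]][][][]]': depth seq [1 2 1 2 1 2 1 0 1 0 1 2 1 0 1 0 1 0 1 2 1 2 3 2 1 2 3 2 1 2 1 2 1 2 1 0]
  -> pairs=18 depth=3 groups=6 -> no
String 3 '[][][[[][]][]][[]][][][][[]][[][]][]': depth seq [1 0 1 0 1 2 3 2 3 2 1 2 1 0 1 2 1 0 1 0 1 0 1 0 1 2 1 0 1 2 1 2 1 0 1 0]
  -> pairs=18 depth=3 groups=10 -> no
String 4 '[][[]][[]][][[[[][][]][]][]][][][][][]': depth seq [1 0 1 2 1 0 1 2 1 0 1 0 1 2 3 4 3 4 3 4 3 2 3 2 1 2 1 0 1 0 1 0 1 0 1 0 1 0]
  -> pairs=19 depth=4 groups=10 -> no
String 5 '[[]][][[][]][][][[][]][[][]][][[[][[]]]]': depth seq [1 2 1 0 1 0 1 2 1 2 1 0 1 0 1 0 1 2 1 2 1 0 1 2 1 2 1 0 1 0 1 2 3 2 3 4 3 2 1 0]
  -> pairs=20 depth=4 groups=9 -> no
String 6 '[[][][][][][][][][][][][][][]][][][]': depth seq [1 2 1 2 1 2 1 2 1 2 1 2 1 2 1 2 1 2 1 2 1 2 1 2 1 2 1 2 1 0 1 0 1 0 1 0]
  -> pairs=18 depth=2 groups=4 -> yes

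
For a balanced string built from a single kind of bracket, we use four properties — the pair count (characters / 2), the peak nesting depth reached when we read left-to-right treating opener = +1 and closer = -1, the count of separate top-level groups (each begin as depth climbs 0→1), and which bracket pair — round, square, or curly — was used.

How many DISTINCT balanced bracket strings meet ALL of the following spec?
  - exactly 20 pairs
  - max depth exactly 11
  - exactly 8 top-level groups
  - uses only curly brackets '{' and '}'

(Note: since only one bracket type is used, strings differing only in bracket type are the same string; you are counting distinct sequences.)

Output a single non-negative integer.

Answer: 3000

Derivation:
Spec: pairs=20 depth=11 groups=8
Count(depth <= 11) = 56447978
Count(depth <= 10) = 56444978
Count(depth == 11) = 56447978 - 56444978 = 3000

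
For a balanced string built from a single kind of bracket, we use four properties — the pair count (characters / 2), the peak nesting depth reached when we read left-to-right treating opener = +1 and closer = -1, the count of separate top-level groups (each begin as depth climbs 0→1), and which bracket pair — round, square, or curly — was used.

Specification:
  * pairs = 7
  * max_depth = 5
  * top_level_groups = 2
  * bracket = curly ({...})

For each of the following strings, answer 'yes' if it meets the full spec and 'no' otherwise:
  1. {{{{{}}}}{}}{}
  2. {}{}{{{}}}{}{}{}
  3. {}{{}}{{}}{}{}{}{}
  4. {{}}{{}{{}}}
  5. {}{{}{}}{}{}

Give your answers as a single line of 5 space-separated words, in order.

String 1 '{{{{{}}}}{}}{}': depth seq [1 2 3 4 5 4 3 2 1 2 1 0 1 0]
  -> pairs=7 depth=5 groups=2 -> yes
String 2 '{}{}{{{}}}{}{}{}': depth seq [1 0 1 0 1 2 3 2 1 0 1 0 1 0 1 0]
  -> pairs=8 depth=3 groups=6 -> no
String 3 '{}{{}}{{}}{}{}{}{}': depth seq [1 0 1 2 1 0 1 2 1 0 1 0 1 0 1 0 1 0]
  -> pairs=9 depth=2 groups=7 -> no
String 4 '{{}}{{}{{}}}': depth seq [1 2 1 0 1 2 1 2 3 2 1 0]
  -> pairs=6 depth=3 groups=2 -> no
String 5 '{}{{}{}}{}{}': depth seq [1 0 1 2 1 2 1 0 1 0 1 0]
  -> pairs=6 depth=2 groups=4 -> no

Answer: yes no no no no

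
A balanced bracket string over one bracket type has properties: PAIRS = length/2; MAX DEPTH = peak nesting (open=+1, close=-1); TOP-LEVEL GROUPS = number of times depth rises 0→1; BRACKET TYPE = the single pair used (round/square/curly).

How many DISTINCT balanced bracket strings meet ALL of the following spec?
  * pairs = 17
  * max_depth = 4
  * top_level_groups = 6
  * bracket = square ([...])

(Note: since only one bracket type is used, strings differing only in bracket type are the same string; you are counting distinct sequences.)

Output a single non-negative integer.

Spec: pairs=17 depth=4 groups=6
Count(depth <= 4) = 2368662
Count(depth <= 3) = 632448
Count(depth == 4) = 2368662 - 632448 = 1736214

Answer: 1736214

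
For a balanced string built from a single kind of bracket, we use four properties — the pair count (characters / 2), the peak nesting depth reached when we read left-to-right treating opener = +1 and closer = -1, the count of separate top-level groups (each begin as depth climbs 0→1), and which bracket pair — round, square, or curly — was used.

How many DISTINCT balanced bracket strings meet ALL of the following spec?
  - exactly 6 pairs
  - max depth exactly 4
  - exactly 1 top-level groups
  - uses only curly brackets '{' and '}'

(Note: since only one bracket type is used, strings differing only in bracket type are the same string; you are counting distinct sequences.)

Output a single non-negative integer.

Answer: 18

Derivation:
Spec: pairs=6 depth=4 groups=1
Count(depth <= 4) = 34
Count(depth <= 3) = 16
Count(depth == 4) = 34 - 16 = 18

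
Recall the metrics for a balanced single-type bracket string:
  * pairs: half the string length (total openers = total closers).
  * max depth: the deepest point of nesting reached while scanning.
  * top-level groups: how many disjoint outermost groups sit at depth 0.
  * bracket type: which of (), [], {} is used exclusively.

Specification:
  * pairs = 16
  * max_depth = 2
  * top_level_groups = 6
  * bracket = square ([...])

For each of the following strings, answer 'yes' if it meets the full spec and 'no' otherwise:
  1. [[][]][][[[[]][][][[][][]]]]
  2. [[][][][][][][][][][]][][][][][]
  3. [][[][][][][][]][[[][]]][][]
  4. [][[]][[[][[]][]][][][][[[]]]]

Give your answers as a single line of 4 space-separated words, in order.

String 1 '[[][]][][[[[]][][][[][][]]]]': depth seq [1 2 1 2 1 0 1 0 1 2 3 4 3 2 3 2 3 2 3 4 3 4 3 4 3 2 1 0]
  -> pairs=14 depth=4 groups=3 -> no
String 2 '[[][][][][][][][][][]][][][][][]': depth seq [1 2 1 2 1 2 1 2 1 2 1 2 1 2 1 2 1 2 1 2 1 0 1 0 1 0 1 0 1 0 1 0]
  -> pairs=16 depth=2 groups=6 -> yes
String 3 '[][[][][][][][]][[[][]]][][]': depth seq [1 0 1 2 1 2 1 2 1 2 1 2 1 2 1 0 1 2 3 2 3 2 1 0 1 0 1 0]
  -> pairs=14 depth=3 groups=5 -> no
String 4 '[][[]][[[][[]][]][][][][[[]]]]': depth seq [1 0 1 2 1 0 1 2 3 2 3 4 3 2 3 2 1 2 1 2 1 2 1 2 3 4 3 2 1 0]
  -> pairs=15 depth=4 groups=3 -> no

Answer: no yes no no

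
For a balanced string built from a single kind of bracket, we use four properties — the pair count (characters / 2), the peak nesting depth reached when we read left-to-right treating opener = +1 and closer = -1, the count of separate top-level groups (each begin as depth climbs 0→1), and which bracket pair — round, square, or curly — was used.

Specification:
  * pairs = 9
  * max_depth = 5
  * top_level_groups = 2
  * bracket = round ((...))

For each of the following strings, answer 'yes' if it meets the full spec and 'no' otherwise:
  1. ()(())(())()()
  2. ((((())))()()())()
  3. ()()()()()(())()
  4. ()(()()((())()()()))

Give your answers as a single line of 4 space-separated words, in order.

String 1 '()(())(())()()': depth seq [1 0 1 2 1 0 1 2 1 0 1 0 1 0]
  -> pairs=7 depth=2 groups=5 -> no
String 2 '((((())))()()())()': depth seq [1 2 3 4 5 4 3 2 1 2 1 2 1 2 1 0 1 0]
  -> pairs=9 depth=5 groups=2 -> yes
String 3 '()()()()()(())()': depth seq [1 0 1 0 1 0 1 0 1 0 1 2 1 0 1 0]
  -> pairs=8 depth=2 groups=7 -> no
String 4 '()(()()((())()()()))': depth seq [1 0 1 2 1 2 1 2 3 4 3 2 3 2 3 2 3 2 1 0]
  -> pairs=10 depth=4 groups=2 -> no

Answer: no yes no no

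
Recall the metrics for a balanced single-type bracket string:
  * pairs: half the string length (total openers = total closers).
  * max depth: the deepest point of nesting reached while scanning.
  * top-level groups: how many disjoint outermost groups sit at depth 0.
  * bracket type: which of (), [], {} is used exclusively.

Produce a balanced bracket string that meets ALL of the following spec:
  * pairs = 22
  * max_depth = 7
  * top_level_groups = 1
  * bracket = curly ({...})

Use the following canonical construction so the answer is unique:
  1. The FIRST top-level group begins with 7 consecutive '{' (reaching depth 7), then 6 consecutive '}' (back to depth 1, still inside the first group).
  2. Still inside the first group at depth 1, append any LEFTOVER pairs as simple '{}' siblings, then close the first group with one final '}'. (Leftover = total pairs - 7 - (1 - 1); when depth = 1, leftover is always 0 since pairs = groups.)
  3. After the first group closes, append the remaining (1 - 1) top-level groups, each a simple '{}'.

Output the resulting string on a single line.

Spec: pairs=22 depth=7 groups=1
Leftover pairs = 22 - 7 - (1-1) = 15
First group: deep chain of depth 7 + 15 sibling pairs
Remaining 0 groups: simple '{}' each

Answer: {{{{{{{}}}}}}{}{}{}{}{}{}{}{}{}{}{}{}{}{}{}}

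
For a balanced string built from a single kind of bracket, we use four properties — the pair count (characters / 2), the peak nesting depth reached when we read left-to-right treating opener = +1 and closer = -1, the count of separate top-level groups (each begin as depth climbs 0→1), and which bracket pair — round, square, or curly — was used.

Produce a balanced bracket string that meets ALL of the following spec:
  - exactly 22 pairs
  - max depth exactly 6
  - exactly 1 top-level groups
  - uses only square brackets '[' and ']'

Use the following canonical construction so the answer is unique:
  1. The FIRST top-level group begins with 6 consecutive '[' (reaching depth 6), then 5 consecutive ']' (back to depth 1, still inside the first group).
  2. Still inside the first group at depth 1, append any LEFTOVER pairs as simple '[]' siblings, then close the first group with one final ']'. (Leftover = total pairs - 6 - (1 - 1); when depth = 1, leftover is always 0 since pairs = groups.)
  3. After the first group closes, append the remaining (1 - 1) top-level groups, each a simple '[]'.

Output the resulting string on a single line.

Spec: pairs=22 depth=6 groups=1
Leftover pairs = 22 - 6 - (1-1) = 16
First group: deep chain of depth 6 + 16 sibling pairs
Remaining 0 groups: simple '[]' each

Answer: [[[[[[]]]]][][][][][][][][][][][][][][][][]]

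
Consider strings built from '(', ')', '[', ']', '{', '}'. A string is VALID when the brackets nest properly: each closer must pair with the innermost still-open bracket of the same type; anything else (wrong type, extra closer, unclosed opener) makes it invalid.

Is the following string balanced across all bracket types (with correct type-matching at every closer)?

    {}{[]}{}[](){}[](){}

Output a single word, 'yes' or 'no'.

pos 0: push '{'; stack = {
pos 1: '}' matches '{'; pop; stack = (empty)
pos 2: push '{'; stack = {
pos 3: push '['; stack = {[
pos 4: ']' matches '['; pop; stack = {
pos 5: '}' matches '{'; pop; stack = (empty)
pos 6: push '{'; stack = {
pos 7: '}' matches '{'; pop; stack = (empty)
pos 8: push '['; stack = [
pos 9: ']' matches '['; pop; stack = (empty)
pos 10: push '('; stack = (
pos 11: ')' matches '('; pop; stack = (empty)
pos 12: push '{'; stack = {
pos 13: '}' matches '{'; pop; stack = (empty)
pos 14: push '['; stack = [
pos 15: ']' matches '['; pop; stack = (empty)
pos 16: push '('; stack = (
pos 17: ')' matches '('; pop; stack = (empty)
pos 18: push '{'; stack = {
pos 19: '}' matches '{'; pop; stack = (empty)
end: stack empty → VALID
Verdict: properly nested → yes

Answer: yes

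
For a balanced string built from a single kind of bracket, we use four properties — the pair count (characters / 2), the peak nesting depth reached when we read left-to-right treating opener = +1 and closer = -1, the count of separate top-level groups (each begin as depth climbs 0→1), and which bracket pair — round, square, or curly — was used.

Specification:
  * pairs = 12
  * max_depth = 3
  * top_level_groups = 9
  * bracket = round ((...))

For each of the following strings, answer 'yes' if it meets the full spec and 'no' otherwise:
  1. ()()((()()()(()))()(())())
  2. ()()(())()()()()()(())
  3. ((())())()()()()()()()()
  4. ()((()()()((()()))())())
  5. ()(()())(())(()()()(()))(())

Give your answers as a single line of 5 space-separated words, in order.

Answer: no no yes no no

Derivation:
String 1 '()()((()()()(()))()(())())': depth seq [1 0 1 0 1 2 3 2 3 2 3 2 3 4 3 2 1 2 1 2 3 2 1 2 1 0]
  -> pairs=13 depth=4 groups=3 -> no
String 2 '()()(())()()()()()(())': depth seq [1 0 1 0 1 2 1 0 1 0 1 0 1 0 1 0 1 0 1 2 1 0]
  -> pairs=11 depth=2 groups=9 -> no
String 3 '((())())()()()()()()()()': depth seq [1 2 3 2 1 2 1 0 1 0 1 0 1 0 1 0 1 0 1 0 1 0 1 0]
  -> pairs=12 depth=3 groups=9 -> yes
String 4 '()((()()()((()()))())())': depth seq [1 0 1 2 3 2 3 2 3 2 3 4 5 4 5 4 3 2 3 2 1 2 1 0]
  -> pairs=12 depth=5 groups=2 -> no
String 5 '()(()())(())(()()()(()))(())': depth seq [1 0 1 2 1 2 1 0 1 2 1 0 1 2 1 2 1 2 1 2 3 2 1 0 1 2 1 0]
  -> pairs=14 depth=3 groups=5 -> no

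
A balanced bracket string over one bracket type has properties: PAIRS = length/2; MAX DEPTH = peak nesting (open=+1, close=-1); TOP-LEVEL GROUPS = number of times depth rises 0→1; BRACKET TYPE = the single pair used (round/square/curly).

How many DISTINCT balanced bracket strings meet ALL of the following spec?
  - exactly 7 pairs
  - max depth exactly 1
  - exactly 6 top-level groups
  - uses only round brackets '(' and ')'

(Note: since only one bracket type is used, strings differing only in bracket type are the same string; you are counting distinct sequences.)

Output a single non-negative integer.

Answer: 0

Derivation:
Spec: pairs=7 depth=1 groups=6
Count(depth <= 1) = 0
Count(depth <= 0) = 0
Count(depth == 1) = 0 - 0 = 0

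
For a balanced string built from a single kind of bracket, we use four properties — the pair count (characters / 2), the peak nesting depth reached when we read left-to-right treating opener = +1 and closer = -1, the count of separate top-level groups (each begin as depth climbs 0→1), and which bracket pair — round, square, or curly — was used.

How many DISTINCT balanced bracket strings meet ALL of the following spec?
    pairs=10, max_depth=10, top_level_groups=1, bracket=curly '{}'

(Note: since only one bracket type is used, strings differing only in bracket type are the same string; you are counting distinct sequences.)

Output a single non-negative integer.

Spec: pairs=10 depth=10 groups=1
Count(depth <= 10) = 4862
Count(depth <= 9) = 4861
Count(depth == 10) = 4862 - 4861 = 1

Answer: 1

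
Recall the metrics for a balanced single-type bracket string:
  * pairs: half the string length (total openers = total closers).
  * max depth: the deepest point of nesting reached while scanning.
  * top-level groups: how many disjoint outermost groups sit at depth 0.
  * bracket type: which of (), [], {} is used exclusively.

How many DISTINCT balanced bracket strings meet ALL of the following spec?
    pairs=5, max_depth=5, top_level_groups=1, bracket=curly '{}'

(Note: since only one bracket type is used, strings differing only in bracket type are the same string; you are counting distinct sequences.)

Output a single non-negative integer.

Spec: pairs=5 depth=5 groups=1
Count(depth <= 5) = 14
Count(depth <= 4) = 13
Count(depth == 5) = 14 - 13 = 1

Answer: 1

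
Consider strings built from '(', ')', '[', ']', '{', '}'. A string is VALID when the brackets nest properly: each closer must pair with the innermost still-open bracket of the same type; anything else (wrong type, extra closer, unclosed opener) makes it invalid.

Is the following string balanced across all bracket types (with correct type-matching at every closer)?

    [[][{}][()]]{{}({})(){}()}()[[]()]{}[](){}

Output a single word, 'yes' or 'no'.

Answer: yes

Derivation:
pos 0: push '['; stack = [
pos 1: push '['; stack = [[
pos 2: ']' matches '['; pop; stack = [
pos 3: push '['; stack = [[
pos 4: push '{'; stack = [[{
pos 5: '}' matches '{'; pop; stack = [[
pos 6: ']' matches '['; pop; stack = [
pos 7: push '['; stack = [[
pos 8: push '('; stack = [[(
pos 9: ')' matches '('; pop; stack = [[
pos 10: ']' matches '['; pop; stack = [
pos 11: ']' matches '['; pop; stack = (empty)
pos 12: push '{'; stack = {
pos 13: push '{'; stack = {{
pos 14: '}' matches '{'; pop; stack = {
pos 15: push '('; stack = {(
pos 16: push '{'; stack = {({
pos 17: '}' matches '{'; pop; stack = {(
pos 18: ')' matches '('; pop; stack = {
pos 19: push '('; stack = {(
pos 20: ')' matches '('; pop; stack = {
pos 21: push '{'; stack = {{
pos 22: '}' matches '{'; pop; stack = {
pos 23: push '('; stack = {(
pos 24: ')' matches '('; pop; stack = {
pos 25: '}' matches '{'; pop; stack = (empty)
pos 26: push '('; stack = (
pos 27: ')' matches '('; pop; stack = (empty)
pos 28: push '['; stack = [
pos 29: push '['; stack = [[
pos 30: ']' matches '['; pop; stack = [
pos 31: push '('; stack = [(
pos 32: ')' matches '('; pop; stack = [
pos 33: ']' matches '['; pop; stack = (empty)
pos 34: push '{'; stack = {
pos 35: '}' matches '{'; pop; stack = (empty)
pos 36: push '['; stack = [
pos 37: ']' matches '['; pop; stack = (empty)
pos 38: push '('; stack = (
pos 39: ')' matches '('; pop; stack = (empty)
pos 40: push '{'; stack = {
pos 41: '}' matches '{'; pop; stack = (empty)
end: stack empty → VALID
Verdict: properly nested → yes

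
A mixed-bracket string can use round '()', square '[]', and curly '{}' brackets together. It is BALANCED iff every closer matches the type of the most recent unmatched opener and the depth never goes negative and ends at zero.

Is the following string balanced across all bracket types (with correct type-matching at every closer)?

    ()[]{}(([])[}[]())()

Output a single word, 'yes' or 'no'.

Answer: no

Derivation:
pos 0: push '('; stack = (
pos 1: ')' matches '('; pop; stack = (empty)
pos 2: push '['; stack = [
pos 3: ']' matches '['; pop; stack = (empty)
pos 4: push '{'; stack = {
pos 5: '}' matches '{'; pop; stack = (empty)
pos 6: push '('; stack = (
pos 7: push '('; stack = ((
pos 8: push '['; stack = (([
pos 9: ']' matches '['; pop; stack = ((
pos 10: ')' matches '('; pop; stack = (
pos 11: push '['; stack = ([
pos 12: saw closer '}' but top of stack is '[' (expected ']') → INVALID
Verdict: type mismatch at position 12: '}' closes '[' → no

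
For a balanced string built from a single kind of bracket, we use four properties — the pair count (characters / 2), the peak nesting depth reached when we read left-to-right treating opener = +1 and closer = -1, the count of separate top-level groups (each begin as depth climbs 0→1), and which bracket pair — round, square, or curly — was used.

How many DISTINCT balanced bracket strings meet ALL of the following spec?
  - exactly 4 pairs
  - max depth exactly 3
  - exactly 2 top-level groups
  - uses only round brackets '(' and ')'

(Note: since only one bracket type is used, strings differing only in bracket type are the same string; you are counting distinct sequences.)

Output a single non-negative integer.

Spec: pairs=4 depth=3 groups=2
Count(depth <= 3) = 5
Count(depth <= 2) = 3
Count(depth == 3) = 5 - 3 = 2

Answer: 2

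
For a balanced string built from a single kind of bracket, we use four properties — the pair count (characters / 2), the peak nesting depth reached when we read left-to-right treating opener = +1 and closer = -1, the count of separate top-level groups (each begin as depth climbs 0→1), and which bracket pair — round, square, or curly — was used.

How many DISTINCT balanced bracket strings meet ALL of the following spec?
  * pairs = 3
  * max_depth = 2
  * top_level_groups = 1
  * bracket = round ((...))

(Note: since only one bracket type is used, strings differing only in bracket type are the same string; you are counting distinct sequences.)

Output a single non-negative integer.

Spec: pairs=3 depth=2 groups=1
Count(depth <= 2) = 1
Count(depth <= 1) = 0
Count(depth == 2) = 1 - 0 = 1

Answer: 1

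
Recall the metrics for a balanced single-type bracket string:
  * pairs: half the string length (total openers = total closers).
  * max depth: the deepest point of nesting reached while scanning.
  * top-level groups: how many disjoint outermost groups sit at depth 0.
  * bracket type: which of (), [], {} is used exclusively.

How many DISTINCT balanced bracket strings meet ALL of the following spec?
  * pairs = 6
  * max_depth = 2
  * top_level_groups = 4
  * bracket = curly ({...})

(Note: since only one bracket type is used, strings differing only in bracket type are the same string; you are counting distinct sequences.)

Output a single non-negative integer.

Spec: pairs=6 depth=2 groups=4
Count(depth <= 2) = 10
Count(depth <= 1) = 0
Count(depth == 2) = 10 - 0 = 10

Answer: 10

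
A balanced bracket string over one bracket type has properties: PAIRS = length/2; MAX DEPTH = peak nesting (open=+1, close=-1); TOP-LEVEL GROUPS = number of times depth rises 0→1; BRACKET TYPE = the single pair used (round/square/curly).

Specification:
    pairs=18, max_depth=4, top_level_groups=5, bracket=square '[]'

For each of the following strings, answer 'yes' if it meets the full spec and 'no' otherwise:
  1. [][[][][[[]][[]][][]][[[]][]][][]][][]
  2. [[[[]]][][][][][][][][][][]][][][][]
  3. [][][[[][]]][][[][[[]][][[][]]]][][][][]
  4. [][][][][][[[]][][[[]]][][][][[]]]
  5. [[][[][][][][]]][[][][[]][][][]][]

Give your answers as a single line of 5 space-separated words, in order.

String 1 '[][[][][[[]][[]][][]][[[]][]][][]][][]': depth seq [1 0 1 2 1 2 1 2 3 4 3 2 3 4 3 2 3 2 3 2 1 2 3 4 3 2 3 2 1 2 1 2 1 0 1 0 1 0]
  -> pairs=19 depth=4 groups=4 -> no
String 2 '[[[[]]][][][][][][][][][][]][][][][]': depth seq [1 2 3 4 3 2 1 2 1 2 1 2 1 2 1 2 1 2 1 2 1 2 1 2 1 2 1 0 1 0 1 0 1 0 1 0]
  -> pairs=18 depth=4 groups=5 -> yes
String 3 '[][][[[][]]][][[][[[]][][[][]]]][][][][]': depth seq [1 0 1 0 1 2 3 2 3 2 1 0 1 0 1 2 1 2 3 4 3 2 3 2 3 4 3 4 3 2 1 0 1 0 1 0 1 0 1 0]
  -> pairs=20 depth=4 groups=9 -> no
String 4 '[][][][][][[[]][][[[]]][][][][[]]]': depth seq [1 0 1 0 1 0 1 0 1 0 1 2 3 2 1 2 1 2 3 4 3 2 1 2 1 2 1 2 1 2 3 2 1 0]
  -> pairs=17 depth=4 groups=6 -> no
String 5 '[[][[][][][][]]][[][][[]][][][]][]': depth seq [1 2 1 2 3 2 3 2 3 2 3 2 3 2 1 0 1 2 1 2 1 2 3 2 1 2 1 2 1 2 1 0 1 0]
  -> pairs=17 depth=3 groups=3 -> no

Answer: no yes no no no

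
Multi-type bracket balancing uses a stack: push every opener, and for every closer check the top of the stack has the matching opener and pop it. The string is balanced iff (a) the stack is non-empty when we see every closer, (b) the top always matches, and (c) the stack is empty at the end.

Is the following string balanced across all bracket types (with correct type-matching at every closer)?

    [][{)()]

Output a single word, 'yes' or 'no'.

Answer: no

Derivation:
pos 0: push '['; stack = [
pos 1: ']' matches '['; pop; stack = (empty)
pos 2: push '['; stack = [
pos 3: push '{'; stack = [{
pos 4: saw closer ')' but top of stack is '{' (expected '}') → INVALID
Verdict: type mismatch at position 4: ')' closes '{' → no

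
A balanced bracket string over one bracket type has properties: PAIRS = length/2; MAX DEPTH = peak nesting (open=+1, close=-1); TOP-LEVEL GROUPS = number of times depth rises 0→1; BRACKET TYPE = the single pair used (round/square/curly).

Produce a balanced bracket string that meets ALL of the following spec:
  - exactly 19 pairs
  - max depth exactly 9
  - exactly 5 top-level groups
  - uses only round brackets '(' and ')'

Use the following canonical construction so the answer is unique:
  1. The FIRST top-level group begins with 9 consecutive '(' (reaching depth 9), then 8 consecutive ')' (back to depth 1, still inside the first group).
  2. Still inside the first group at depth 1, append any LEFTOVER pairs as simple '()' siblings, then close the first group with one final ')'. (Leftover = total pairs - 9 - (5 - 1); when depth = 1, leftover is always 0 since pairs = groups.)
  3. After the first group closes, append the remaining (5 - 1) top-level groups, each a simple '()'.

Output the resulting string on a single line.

Answer: ((((((((())))))))()()()()()())()()()()

Derivation:
Spec: pairs=19 depth=9 groups=5
Leftover pairs = 19 - 9 - (5-1) = 6
First group: deep chain of depth 9 + 6 sibling pairs
Remaining 4 groups: simple '()' each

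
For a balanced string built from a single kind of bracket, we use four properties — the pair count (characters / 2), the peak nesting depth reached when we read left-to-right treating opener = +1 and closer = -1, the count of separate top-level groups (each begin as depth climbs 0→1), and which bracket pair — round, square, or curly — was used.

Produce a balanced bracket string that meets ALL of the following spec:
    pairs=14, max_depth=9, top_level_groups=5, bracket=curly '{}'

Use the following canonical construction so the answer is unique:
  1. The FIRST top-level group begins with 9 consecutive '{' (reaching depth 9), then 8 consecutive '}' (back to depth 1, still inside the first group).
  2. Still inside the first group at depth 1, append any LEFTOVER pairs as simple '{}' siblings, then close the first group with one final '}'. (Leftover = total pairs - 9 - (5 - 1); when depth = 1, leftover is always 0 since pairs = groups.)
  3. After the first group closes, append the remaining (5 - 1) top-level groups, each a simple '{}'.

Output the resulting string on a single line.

Answer: {{{{{{{{{}}}}}}}}{}}{}{}{}{}

Derivation:
Spec: pairs=14 depth=9 groups=5
Leftover pairs = 14 - 9 - (5-1) = 1
First group: deep chain of depth 9 + 1 sibling pairs
Remaining 4 groups: simple '{}' each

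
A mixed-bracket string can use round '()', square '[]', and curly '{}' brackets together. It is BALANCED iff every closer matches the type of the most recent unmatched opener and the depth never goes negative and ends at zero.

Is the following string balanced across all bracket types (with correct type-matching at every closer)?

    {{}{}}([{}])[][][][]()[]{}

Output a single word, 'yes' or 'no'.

pos 0: push '{'; stack = {
pos 1: push '{'; stack = {{
pos 2: '}' matches '{'; pop; stack = {
pos 3: push '{'; stack = {{
pos 4: '}' matches '{'; pop; stack = {
pos 5: '}' matches '{'; pop; stack = (empty)
pos 6: push '('; stack = (
pos 7: push '['; stack = ([
pos 8: push '{'; stack = ([{
pos 9: '}' matches '{'; pop; stack = ([
pos 10: ']' matches '['; pop; stack = (
pos 11: ')' matches '('; pop; stack = (empty)
pos 12: push '['; stack = [
pos 13: ']' matches '['; pop; stack = (empty)
pos 14: push '['; stack = [
pos 15: ']' matches '['; pop; stack = (empty)
pos 16: push '['; stack = [
pos 17: ']' matches '['; pop; stack = (empty)
pos 18: push '['; stack = [
pos 19: ']' matches '['; pop; stack = (empty)
pos 20: push '('; stack = (
pos 21: ')' matches '('; pop; stack = (empty)
pos 22: push '['; stack = [
pos 23: ']' matches '['; pop; stack = (empty)
pos 24: push '{'; stack = {
pos 25: '}' matches '{'; pop; stack = (empty)
end: stack empty → VALID
Verdict: properly nested → yes

Answer: yes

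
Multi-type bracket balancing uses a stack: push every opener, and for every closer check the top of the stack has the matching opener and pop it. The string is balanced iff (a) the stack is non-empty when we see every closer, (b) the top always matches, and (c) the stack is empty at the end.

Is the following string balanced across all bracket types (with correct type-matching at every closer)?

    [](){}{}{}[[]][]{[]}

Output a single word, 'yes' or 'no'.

Answer: yes

Derivation:
pos 0: push '['; stack = [
pos 1: ']' matches '['; pop; stack = (empty)
pos 2: push '('; stack = (
pos 3: ')' matches '('; pop; stack = (empty)
pos 4: push '{'; stack = {
pos 5: '}' matches '{'; pop; stack = (empty)
pos 6: push '{'; stack = {
pos 7: '}' matches '{'; pop; stack = (empty)
pos 8: push '{'; stack = {
pos 9: '}' matches '{'; pop; stack = (empty)
pos 10: push '['; stack = [
pos 11: push '['; stack = [[
pos 12: ']' matches '['; pop; stack = [
pos 13: ']' matches '['; pop; stack = (empty)
pos 14: push '['; stack = [
pos 15: ']' matches '['; pop; stack = (empty)
pos 16: push '{'; stack = {
pos 17: push '['; stack = {[
pos 18: ']' matches '['; pop; stack = {
pos 19: '}' matches '{'; pop; stack = (empty)
end: stack empty → VALID
Verdict: properly nested → yes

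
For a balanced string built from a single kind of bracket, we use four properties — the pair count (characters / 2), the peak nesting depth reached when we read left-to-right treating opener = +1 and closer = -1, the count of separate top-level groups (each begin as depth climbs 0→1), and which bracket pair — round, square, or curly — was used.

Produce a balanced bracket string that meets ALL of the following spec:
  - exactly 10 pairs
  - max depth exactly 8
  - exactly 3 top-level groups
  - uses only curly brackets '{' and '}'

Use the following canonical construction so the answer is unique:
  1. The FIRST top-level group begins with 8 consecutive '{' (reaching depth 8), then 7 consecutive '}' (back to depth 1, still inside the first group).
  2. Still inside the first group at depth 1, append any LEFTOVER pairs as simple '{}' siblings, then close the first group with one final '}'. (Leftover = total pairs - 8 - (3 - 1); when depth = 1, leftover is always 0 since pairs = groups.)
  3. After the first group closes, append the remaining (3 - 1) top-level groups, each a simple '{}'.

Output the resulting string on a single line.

Spec: pairs=10 depth=8 groups=3
Leftover pairs = 10 - 8 - (3-1) = 0
First group: deep chain of depth 8 + 0 sibling pairs
Remaining 2 groups: simple '{}' each

Answer: {{{{{{{{}}}}}}}}{}{}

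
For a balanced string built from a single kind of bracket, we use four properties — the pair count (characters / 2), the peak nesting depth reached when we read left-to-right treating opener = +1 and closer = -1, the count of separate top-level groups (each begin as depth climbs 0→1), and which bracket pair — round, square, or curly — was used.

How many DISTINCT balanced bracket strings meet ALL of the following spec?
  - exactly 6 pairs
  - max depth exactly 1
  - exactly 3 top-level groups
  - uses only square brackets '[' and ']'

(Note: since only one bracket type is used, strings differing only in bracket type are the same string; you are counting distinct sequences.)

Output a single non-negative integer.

Answer: 0

Derivation:
Spec: pairs=6 depth=1 groups=3
Count(depth <= 1) = 0
Count(depth <= 0) = 0
Count(depth == 1) = 0 - 0 = 0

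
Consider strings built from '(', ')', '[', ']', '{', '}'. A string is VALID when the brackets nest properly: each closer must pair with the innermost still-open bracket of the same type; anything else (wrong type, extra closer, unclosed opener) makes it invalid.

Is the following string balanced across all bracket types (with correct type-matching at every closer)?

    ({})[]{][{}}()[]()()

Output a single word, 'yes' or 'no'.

Answer: no

Derivation:
pos 0: push '('; stack = (
pos 1: push '{'; stack = ({
pos 2: '}' matches '{'; pop; stack = (
pos 3: ')' matches '('; pop; stack = (empty)
pos 4: push '['; stack = [
pos 5: ']' matches '['; pop; stack = (empty)
pos 6: push '{'; stack = {
pos 7: saw closer ']' but top of stack is '{' (expected '}') → INVALID
Verdict: type mismatch at position 7: ']' closes '{' → no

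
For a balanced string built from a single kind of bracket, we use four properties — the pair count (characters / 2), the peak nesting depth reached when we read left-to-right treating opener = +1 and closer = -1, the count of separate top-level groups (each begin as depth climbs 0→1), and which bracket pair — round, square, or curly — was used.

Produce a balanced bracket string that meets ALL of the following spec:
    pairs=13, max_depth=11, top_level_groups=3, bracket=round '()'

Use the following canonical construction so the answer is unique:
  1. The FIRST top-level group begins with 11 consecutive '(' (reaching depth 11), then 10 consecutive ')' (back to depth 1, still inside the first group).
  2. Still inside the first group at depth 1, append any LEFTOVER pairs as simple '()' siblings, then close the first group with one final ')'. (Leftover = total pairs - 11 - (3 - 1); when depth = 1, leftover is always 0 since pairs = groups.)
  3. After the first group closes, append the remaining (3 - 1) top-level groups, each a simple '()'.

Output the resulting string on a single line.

Answer: ((((((((((()))))))))))()()

Derivation:
Spec: pairs=13 depth=11 groups=3
Leftover pairs = 13 - 11 - (3-1) = 0
First group: deep chain of depth 11 + 0 sibling pairs
Remaining 2 groups: simple '()' each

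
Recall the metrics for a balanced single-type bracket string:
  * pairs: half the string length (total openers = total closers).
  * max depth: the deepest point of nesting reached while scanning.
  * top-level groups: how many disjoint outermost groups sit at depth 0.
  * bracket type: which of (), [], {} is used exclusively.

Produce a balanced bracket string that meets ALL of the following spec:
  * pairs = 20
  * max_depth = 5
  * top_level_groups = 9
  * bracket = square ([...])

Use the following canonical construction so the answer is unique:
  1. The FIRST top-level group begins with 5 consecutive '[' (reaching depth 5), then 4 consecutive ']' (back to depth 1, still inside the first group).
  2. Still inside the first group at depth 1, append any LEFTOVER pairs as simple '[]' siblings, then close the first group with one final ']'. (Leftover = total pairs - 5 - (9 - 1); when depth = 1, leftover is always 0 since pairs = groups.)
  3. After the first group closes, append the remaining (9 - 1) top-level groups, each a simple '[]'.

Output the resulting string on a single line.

Spec: pairs=20 depth=5 groups=9
Leftover pairs = 20 - 5 - (9-1) = 7
First group: deep chain of depth 5 + 7 sibling pairs
Remaining 8 groups: simple '[]' each

Answer: [[[[[]]]][][][][][][][]][][][][][][][][]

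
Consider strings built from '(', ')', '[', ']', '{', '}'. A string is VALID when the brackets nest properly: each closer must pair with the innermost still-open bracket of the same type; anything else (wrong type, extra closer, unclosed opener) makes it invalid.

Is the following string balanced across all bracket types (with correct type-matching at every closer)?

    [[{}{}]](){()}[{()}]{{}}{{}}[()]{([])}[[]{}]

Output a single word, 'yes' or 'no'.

pos 0: push '['; stack = [
pos 1: push '['; stack = [[
pos 2: push '{'; stack = [[{
pos 3: '}' matches '{'; pop; stack = [[
pos 4: push '{'; stack = [[{
pos 5: '}' matches '{'; pop; stack = [[
pos 6: ']' matches '['; pop; stack = [
pos 7: ']' matches '['; pop; stack = (empty)
pos 8: push '('; stack = (
pos 9: ')' matches '('; pop; stack = (empty)
pos 10: push '{'; stack = {
pos 11: push '('; stack = {(
pos 12: ')' matches '('; pop; stack = {
pos 13: '}' matches '{'; pop; stack = (empty)
pos 14: push '['; stack = [
pos 15: push '{'; stack = [{
pos 16: push '('; stack = [{(
pos 17: ')' matches '('; pop; stack = [{
pos 18: '}' matches '{'; pop; stack = [
pos 19: ']' matches '['; pop; stack = (empty)
pos 20: push '{'; stack = {
pos 21: push '{'; stack = {{
pos 22: '}' matches '{'; pop; stack = {
pos 23: '}' matches '{'; pop; stack = (empty)
pos 24: push '{'; stack = {
pos 25: push '{'; stack = {{
pos 26: '}' matches '{'; pop; stack = {
pos 27: '}' matches '{'; pop; stack = (empty)
pos 28: push '['; stack = [
pos 29: push '('; stack = [(
pos 30: ')' matches '('; pop; stack = [
pos 31: ']' matches '['; pop; stack = (empty)
pos 32: push '{'; stack = {
pos 33: push '('; stack = {(
pos 34: push '['; stack = {([
pos 35: ']' matches '['; pop; stack = {(
pos 36: ')' matches '('; pop; stack = {
pos 37: '}' matches '{'; pop; stack = (empty)
pos 38: push '['; stack = [
pos 39: push '['; stack = [[
pos 40: ']' matches '['; pop; stack = [
pos 41: push '{'; stack = [{
pos 42: '}' matches '{'; pop; stack = [
pos 43: ']' matches '['; pop; stack = (empty)
end: stack empty → VALID
Verdict: properly nested → yes

Answer: yes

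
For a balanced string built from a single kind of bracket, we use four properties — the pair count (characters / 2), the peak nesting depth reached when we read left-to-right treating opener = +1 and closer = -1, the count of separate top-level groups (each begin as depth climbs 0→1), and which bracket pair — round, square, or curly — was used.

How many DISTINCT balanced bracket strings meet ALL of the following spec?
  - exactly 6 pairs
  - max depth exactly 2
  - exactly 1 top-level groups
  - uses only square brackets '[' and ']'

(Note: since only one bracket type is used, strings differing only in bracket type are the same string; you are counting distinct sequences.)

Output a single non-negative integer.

Spec: pairs=6 depth=2 groups=1
Count(depth <= 2) = 1
Count(depth <= 1) = 0
Count(depth == 2) = 1 - 0 = 1

Answer: 1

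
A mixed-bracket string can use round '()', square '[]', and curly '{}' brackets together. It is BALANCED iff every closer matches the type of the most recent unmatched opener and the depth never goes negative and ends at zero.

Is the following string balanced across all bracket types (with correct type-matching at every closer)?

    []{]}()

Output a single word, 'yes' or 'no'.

Answer: no

Derivation:
pos 0: push '['; stack = [
pos 1: ']' matches '['; pop; stack = (empty)
pos 2: push '{'; stack = {
pos 3: saw closer ']' but top of stack is '{' (expected '}') → INVALID
Verdict: type mismatch at position 3: ']' closes '{' → no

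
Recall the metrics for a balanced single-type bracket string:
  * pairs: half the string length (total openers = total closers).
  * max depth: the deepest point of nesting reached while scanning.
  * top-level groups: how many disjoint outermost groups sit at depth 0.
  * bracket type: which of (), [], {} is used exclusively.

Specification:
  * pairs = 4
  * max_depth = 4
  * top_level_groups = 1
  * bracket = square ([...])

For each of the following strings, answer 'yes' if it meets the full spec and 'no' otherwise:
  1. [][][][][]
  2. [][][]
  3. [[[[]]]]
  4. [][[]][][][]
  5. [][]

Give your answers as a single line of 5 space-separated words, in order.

Answer: no no yes no no

Derivation:
String 1 '[][][][][]': depth seq [1 0 1 0 1 0 1 0 1 0]
  -> pairs=5 depth=1 groups=5 -> no
String 2 '[][][]': depth seq [1 0 1 0 1 0]
  -> pairs=3 depth=1 groups=3 -> no
String 3 '[[[[]]]]': depth seq [1 2 3 4 3 2 1 0]
  -> pairs=4 depth=4 groups=1 -> yes
String 4 '[][[]][][][]': depth seq [1 0 1 2 1 0 1 0 1 0 1 0]
  -> pairs=6 depth=2 groups=5 -> no
String 5 '[][]': depth seq [1 0 1 0]
  -> pairs=2 depth=1 groups=2 -> no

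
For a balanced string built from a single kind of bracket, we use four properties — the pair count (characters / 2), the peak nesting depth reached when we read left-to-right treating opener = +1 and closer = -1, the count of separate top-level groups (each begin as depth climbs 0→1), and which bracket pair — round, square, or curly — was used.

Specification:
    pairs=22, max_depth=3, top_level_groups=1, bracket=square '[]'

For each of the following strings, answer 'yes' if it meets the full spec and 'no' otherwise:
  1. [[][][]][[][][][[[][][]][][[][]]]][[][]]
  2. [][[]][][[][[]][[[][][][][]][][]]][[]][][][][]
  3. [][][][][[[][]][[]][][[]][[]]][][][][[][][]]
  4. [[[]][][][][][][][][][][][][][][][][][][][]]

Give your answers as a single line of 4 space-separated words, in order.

String 1 '[[][][]][[][][][[[][][]][][[][]]]][[][]]': depth seq [1 2 1 2 1 2 1 0 1 2 1 2 1 2 1 2 3 4 3 4 3 4 3 2 3 2 3 4 3 4 3 2 1 0 1 2 1 2 1 0]
  -> pairs=20 depth=4 groups=3 -> no
String 2 '[][[]][][[][[]][[[][][][][]][][]]][[]][][][][]': depth seq [1 0 1 2 1 0 1 0 1 2 1 2 3 2 1 2 3 4 3 4 3 4 3 4 3 4 3 2 3 2 3 2 1 0 1 2 1 0 1 0 1 0 1 0 1 0]
  -> pairs=23 depth=4 groups=9 -> no
String 3 '[][][][][[[][]][[]][][[]][[]]][][][][[][][]]': depth seq [1 0 1 0 1 0 1 0 1 2 3 2 3 2 1 2 3 2 1 2 1 2 3 2 1 2 3 2 1 0 1 0 1 0 1 0 1 2 1 2 1 2 1 0]
  -> pairs=22 depth=3 groups=9 -> no
String 4 '[[[]][][][][][][][][][][][][][][][][][][][]]': depth seq [1 2 3 2 1 2 1 2 1 2 1 2 1 2 1 2 1 2 1 2 1 2 1 2 1 2 1 2 1 2 1 2 1 2 1 2 1 2 1 2 1 2 1 0]
  -> pairs=22 depth=3 groups=1 -> yes

Answer: no no no yes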